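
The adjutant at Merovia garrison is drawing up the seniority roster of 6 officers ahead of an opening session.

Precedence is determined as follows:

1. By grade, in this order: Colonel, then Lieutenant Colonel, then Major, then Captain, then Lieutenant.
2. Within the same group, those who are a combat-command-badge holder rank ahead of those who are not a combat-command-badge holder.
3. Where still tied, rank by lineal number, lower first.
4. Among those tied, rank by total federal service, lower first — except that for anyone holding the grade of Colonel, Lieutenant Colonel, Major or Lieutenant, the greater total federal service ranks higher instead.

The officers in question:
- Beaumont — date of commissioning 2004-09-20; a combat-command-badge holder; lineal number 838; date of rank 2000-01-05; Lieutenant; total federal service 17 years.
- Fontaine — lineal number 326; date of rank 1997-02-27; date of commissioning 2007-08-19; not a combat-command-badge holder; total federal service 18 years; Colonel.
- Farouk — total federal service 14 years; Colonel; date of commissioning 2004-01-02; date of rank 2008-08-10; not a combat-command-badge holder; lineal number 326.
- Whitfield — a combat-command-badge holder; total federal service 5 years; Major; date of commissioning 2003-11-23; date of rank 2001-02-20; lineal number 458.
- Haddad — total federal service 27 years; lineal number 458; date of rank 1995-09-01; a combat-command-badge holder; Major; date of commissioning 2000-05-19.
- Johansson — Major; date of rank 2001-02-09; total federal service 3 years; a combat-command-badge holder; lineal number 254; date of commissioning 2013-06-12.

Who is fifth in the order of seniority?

Whitfield

By grade: Fontaine and Farouk (Colonel); then Johansson, Haddad and Whitfield (Major); then Beaumont (Lieutenant).
Fontaine and Farouk are each not a combat-command-badge holder, so the next rule applies.
Fontaine and Farouk both have lineal number 326, so the next rule applies.
Among Fontaine and Farouk, by total federal service (higher first) (reversed rule for this group): Fontaine (18 years) before Farouk (14 years).
Johansson, Haddad and Whitfield are each a combat-command-badge holder, so the next rule applies.
Among Johansson, Haddad and Whitfield, by lineal number (lower first): Johansson (254) before Haddad and Whitfield (458).
Among Haddad and Whitfield, by total federal service (higher first) (reversed rule for this group): Haddad (27 years) before Whitfield (5 years).
Order: Fontaine, Farouk, Johansson, Haddad, Whitfield, Beaumont.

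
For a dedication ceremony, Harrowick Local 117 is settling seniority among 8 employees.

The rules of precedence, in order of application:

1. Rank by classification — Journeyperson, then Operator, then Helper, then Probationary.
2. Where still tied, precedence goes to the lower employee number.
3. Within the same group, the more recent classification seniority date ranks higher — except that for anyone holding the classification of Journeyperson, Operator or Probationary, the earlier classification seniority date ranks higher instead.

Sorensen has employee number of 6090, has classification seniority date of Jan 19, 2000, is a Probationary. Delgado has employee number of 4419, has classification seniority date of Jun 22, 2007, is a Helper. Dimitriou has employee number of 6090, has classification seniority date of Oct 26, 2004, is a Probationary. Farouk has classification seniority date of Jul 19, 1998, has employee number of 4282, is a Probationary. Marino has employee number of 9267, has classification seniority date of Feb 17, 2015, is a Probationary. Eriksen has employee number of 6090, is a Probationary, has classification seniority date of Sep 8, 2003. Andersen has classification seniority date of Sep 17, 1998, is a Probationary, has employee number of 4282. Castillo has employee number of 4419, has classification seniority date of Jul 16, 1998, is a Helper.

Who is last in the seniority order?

Marino

By classification: Delgado and Castillo (Helper); then Farouk, Andersen, Sorensen, Eriksen, Dimitriou and Marino (Probationary).
Delgado and Castillo both have employee number 4419, so the next rule applies.
Among Delgado and Castillo, by classification seniority date (later first): Delgado (Jun 22, 2007) before Castillo (Jul 16, 1998).
Among Farouk, Andersen, Sorensen, Eriksen, Dimitriou and Marino, by employee number (lower first): Farouk and Andersen (4282) before Sorensen, Eriksen and Dimitriou (6090) before Marino (9267).
Among Farouk and Andersen, by classification seniority date (earlier first) (reversed rule for this group): Farouk (Jul 19, 1998) before Andersen (Sep 17, 1998).
Among Sorensen, Eriksen and Dimitriou, by classification seniority date (earlier first) (reversed rule for this group): Sorensen (Jan 19, 2000) before Eriksen (Sep 8, 2003) before Dimitriou (Oct 26, 2004).
Order: Delgado, Castillo, Farouk, Andersen, Sorensen, Eriksen, Dimitriou, Marino.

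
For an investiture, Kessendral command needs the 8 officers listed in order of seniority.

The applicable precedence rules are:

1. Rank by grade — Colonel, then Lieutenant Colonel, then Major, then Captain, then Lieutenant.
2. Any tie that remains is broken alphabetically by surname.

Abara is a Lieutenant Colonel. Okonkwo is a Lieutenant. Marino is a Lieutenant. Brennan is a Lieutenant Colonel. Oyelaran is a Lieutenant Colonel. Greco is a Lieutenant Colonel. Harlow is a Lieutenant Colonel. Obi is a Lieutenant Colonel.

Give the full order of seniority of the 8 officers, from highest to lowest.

By grade: Abara, Brennan, Greco, Harlow, Obi and Oyelaran (Lieutenant Colonel); then Marino and Okonkwo (Lieutenant).
Among Abara, Brennan, Greco, Harlow, Obi and Oyelaran, alphabetically by surname: Abara before Brennan before Greco before Harlow before Obi before Oyelaran.
Among Marino and Okonkwo, alphabetically by surname: Marino before Okonkwo.
Full order: Abara, Brennan, Greco, Harlow, Obi, Oyelaran, Marino, Okonkwo.

Abara, Brennan, Greco, Harlow, Obi, Oyelaran, Marino, Okonkwo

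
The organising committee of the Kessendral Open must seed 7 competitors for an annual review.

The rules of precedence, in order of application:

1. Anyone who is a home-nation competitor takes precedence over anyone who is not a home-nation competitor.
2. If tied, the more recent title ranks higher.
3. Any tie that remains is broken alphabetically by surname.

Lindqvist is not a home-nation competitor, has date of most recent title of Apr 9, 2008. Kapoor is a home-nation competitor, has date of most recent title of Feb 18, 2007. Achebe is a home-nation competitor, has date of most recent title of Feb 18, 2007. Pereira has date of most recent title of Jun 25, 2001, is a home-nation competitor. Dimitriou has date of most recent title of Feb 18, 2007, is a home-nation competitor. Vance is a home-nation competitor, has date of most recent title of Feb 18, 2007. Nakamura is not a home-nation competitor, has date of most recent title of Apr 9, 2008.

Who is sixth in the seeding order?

By the first rule: Achebe, Dimitriou, Kapoor, Vance and Pereira (each a home-nation competitor); then Lindqvist and Nakamura (both not a home-nation competitor).
Among Achebe, Dimitriou, Kapoor, Vance and Pereira, by date of most recent title (later first): Achebe, Dimitriou, Kapoor and Vance (Feb 18, 2007) before Pereira (Jun 25, 2001).
Among Achebe, Dimitriou, Kapoor and Vance, alphabetically by surname: Achebe before Dimitriou before Kapoor before Vance.
Lindqvist and Nakamura both have date of most recent title Apr 9, 2008, so the next rule applies.
Among Lindqvist and Nakamura, alphabetically by surname: Lindqvist before Nakamura.
Order: Achebe, Dimitriou, Kapoor, Vance, Pereira, Lindqvist, Nakamura.

Lindqvist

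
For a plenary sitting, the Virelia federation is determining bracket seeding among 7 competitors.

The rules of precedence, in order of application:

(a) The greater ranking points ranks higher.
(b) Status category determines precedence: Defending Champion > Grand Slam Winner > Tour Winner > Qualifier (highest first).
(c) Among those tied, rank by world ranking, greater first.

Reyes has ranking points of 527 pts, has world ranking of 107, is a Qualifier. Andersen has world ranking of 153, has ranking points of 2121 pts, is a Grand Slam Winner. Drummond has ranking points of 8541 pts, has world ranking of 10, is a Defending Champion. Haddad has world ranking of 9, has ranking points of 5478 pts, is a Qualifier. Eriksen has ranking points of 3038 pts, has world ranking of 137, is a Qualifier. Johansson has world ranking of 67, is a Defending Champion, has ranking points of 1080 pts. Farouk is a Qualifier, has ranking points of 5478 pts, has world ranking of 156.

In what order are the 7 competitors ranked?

By ranking points (higher first): Drummond (8541 pts); then Farouk and Haddad (both 5478 pts); then Eriksen (3038 pts); then Andersen (2121 pts); then Johansson (1080 pts); then Reyes (527 pts).
Farouk and Haddad are each Qualifier, so the next rule applies.
Among Farouk and Haddad, by world ranking (higher first): Farouk (156) before Haddad (9).
Full order: Drummond, Farouk, Haddad, Eriksen, Andersen, Johansson, Reyes.

Drummond, Farouk, Haddad, Eriksen, Andersen, Johansson, Reyes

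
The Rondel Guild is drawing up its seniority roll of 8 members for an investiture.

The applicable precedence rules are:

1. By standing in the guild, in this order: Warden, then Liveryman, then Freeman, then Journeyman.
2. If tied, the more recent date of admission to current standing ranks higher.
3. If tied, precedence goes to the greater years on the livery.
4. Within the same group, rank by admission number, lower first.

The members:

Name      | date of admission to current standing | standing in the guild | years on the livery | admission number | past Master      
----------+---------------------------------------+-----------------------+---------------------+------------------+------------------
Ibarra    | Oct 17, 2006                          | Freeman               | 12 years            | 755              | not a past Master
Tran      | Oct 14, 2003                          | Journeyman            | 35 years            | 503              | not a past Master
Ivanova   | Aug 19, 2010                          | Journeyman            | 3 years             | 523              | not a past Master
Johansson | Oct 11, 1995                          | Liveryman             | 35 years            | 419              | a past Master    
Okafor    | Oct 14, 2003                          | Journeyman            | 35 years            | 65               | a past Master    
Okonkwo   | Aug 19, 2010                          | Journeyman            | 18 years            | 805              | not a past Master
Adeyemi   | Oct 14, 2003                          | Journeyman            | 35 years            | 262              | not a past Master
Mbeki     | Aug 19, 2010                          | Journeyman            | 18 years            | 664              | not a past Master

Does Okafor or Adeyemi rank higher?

Okafor

By standing in the guild: Johansson (Liveryman); then Ibarra (Freeman); then Mbeki, Okonkwo, Ivanova, Okafor, Adeyemi and Tran (Journeyman).
Among Mbeki, Okonkwo, Ivanova, Okafor, Adeyemi and Tran, by date of admission to current standing (later first): Mbeki, Okonkwo and Ivanova (Aug 19, 2010) before Okafor, Adeyemi and Tran (Oct 14, 2003).
Among Mbeki, Okonkwo and Ivanova, by years on the livery (higher first): Mbeki and Okonkwo (18 years) before Ivanova (3 years).
Among Mbeki and Okonkwo, by admission number (lower first): Mbeki (664) before Okonkwo (805).
Okafor, Adeyemi and Tran all have years on the livery 35 years, so the next rule applies.
Among Okafor, Adeyemi and Tran, by admission number (lower first): Okafor (65) before Adeyemi (262) before Tran (503).
So Okafor takes precedence.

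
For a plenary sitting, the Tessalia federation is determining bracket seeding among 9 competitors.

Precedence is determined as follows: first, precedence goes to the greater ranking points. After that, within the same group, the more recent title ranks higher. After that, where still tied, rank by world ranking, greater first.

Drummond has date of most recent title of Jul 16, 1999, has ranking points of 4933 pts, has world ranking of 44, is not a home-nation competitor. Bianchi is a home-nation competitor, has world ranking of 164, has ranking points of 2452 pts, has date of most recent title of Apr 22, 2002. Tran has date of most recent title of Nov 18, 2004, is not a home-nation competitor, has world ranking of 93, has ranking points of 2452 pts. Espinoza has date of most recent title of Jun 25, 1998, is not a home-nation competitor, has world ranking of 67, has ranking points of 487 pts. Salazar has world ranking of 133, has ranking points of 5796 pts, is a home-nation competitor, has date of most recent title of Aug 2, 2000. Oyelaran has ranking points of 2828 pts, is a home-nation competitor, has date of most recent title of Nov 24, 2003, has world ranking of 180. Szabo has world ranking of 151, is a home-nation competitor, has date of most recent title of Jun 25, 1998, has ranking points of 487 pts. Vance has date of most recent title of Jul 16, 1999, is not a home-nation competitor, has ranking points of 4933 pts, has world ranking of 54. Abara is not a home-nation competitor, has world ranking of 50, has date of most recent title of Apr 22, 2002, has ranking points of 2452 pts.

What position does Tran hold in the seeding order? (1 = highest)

5

By ranking points (higher first): Salazar (5796 pts); then Vance and Drummond (both 4933 pts); then Oyelaran (2828 pts); then Tran, Bianchi and Abara (each 2452 pts); then Szabo and Espinoza (both 487 pts).
Vance and Drummond both have date of most recent title Jul 16, 1999, so the next rule applies.
Among Vance and Drummond, by world ranking (higher first): Vance (54) before Drummond (44).
Among Tran, Bianchi and Abara, by date of most recent title (later first): Tran (Nov 18, 2004) before Bianchi and Abara (Apr 22, 2002).
Among Bianchi and Abara, by world ranking (higher first): Bianchi (164) before Abara (50).
Szabo and Espinoza both have date of most recent title Jun 25, 1998, so the next rule applies.
Among Szabo and Espinoza, by world ranking (higher first): Szabo (151) before Espinoza (67).
Order: Salazar, Vance, Drummond, Oyelaran, Tran, Bianchi, Abara, Szabo, Espinoza. So position 5.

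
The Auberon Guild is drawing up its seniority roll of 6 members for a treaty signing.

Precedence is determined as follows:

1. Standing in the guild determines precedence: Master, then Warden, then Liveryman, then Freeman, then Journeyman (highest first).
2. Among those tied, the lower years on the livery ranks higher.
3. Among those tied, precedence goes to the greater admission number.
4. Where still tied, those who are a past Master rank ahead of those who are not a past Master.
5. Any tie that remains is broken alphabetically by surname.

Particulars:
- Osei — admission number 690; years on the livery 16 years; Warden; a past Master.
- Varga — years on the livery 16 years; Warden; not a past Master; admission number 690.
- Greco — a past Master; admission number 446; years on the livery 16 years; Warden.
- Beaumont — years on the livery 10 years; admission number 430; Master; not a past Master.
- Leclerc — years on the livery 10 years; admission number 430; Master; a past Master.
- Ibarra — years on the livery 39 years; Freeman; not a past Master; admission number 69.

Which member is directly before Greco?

By standing in the guild: Leclerc and Beaumont (Master); then Osei, Varga and Greco (Warden); then Ibarra (Freeman).
Leclerc and Beaumont both have years on the livery 10 years, so the next rule applies.
Leclerc and Beaumont both have admission number 430, so the next rule applies.
Among Leclerc and Beaumont, a past Master before not a past Master: Leclerc (a past Master) before Beaumont (not a past Master).
Osei, Varga and Greco all have years on the livery 16 years, so the next rule applies.
Among Osei, Varga and Greco, by admission number (higher first): Osei and Varga (690) before Greco (446).
Among Osei and Varga, a past Master before not a past Master: Osei (a past Master) before Varga (not a past Master).
Order: Leclerc, Beaumont, Osei, Varga, Greco, Ibarra.

Varga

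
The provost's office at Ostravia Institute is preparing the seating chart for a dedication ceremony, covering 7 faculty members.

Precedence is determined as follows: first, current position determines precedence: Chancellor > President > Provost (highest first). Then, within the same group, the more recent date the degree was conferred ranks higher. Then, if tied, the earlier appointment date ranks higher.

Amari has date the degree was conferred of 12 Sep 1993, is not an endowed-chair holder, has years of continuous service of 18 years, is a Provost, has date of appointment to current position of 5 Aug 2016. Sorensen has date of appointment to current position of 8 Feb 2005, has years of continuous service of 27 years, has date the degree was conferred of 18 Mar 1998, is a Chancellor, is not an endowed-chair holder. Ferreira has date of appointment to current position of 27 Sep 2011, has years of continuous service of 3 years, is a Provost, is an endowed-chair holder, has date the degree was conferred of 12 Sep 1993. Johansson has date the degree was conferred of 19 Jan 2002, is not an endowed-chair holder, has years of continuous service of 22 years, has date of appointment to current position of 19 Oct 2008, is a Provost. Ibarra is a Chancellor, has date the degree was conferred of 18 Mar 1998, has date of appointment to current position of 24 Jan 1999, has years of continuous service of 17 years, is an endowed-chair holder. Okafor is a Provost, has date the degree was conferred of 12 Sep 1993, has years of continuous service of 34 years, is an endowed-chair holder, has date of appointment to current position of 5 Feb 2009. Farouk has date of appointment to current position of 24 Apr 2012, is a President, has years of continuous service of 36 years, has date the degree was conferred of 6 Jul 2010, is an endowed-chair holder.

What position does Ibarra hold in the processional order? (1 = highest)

1

By current position: Ibarra and Sorensen (Chancellor); then Farouk (President); then Johansson, Okafor, Ferreira and Amari (Provost).
Ibarra and Sorensen both have date the degree was conferred 18 Mar 1998, so the next rule applies.
Among Ibarra and Sorensen, by date of appointment to current position (earlier first): Ibarra (24 Jan 1999) before Sorensen (8 Feb 2005).
Among Johansson, Okafor, Ferreira and Amari, by date the degree was conferred (later first): Johansson (19 Jan 2002) before Okafor, Ferreira and Amari (12 Sep 1993).
Among Okafor, Ferreira and Amari, by date of appointment to current position (earlier first): Okafor (5 Feb 2009) before Ferreira (27 Sep 2011) before Amari (5 Aug 2016).
Order: Ibarra, Sorensen, Farouk, Johansson, Okafor, Ferreira, Amari. So position 1.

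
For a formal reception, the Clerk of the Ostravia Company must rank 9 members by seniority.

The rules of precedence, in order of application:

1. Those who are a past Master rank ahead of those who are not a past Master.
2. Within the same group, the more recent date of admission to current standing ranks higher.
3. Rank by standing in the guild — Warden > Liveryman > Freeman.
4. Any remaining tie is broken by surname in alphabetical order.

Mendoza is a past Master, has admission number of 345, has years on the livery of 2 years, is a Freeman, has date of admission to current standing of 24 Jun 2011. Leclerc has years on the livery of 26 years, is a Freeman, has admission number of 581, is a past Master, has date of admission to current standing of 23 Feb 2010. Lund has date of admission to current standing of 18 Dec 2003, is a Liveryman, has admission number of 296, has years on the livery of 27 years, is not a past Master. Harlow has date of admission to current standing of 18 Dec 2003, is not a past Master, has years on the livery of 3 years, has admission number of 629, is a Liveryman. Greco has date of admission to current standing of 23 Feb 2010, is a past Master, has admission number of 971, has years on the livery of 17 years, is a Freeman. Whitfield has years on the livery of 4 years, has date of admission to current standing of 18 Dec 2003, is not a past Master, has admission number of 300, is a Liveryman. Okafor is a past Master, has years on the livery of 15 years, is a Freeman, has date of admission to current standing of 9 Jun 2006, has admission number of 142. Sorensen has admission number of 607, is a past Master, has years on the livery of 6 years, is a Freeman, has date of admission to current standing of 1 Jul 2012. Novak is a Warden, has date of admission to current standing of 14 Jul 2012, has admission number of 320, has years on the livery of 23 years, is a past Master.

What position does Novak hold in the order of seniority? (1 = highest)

By the first rule: Novak, Sorensen, Mendoza, Greco, Leclerc and Okafor (each a past Master); then Harlow, Lund and Whitfield (each not a past Master).
Among Novak, Sorensen, Mendoza, Greco, Leclerc and Okafor, by date of admission to current standing (later first): Novak (14 Jul 2012) before Sorensen (1 Jul 2012) before Mendoza (24 Jun 2011) before Greco and Leclerc (23 Feb 2010) before Okafor (9 Jun 2006).
Greco and Leclerc are each Freeman, so the next rule applies.
Among Greco and Leclerc, alphabetically by surname: Greco before Leclerc.
Harlow, Lund and Whitfield all have date of admission to current standing 18 Dec 2003, so the next rule applies.
Harlow, Lund and Whitfield are each Liveryman, so the next rule applies.
Among Harlow, Lund and Whitfield, alphabetically by surname: Harlow before Lund before Whitfield.
Order: Novak, Sorensen, Mendoza, Greco, Leclerc, Okafor, Harlow, Lund, Whitfield. So position 1.

1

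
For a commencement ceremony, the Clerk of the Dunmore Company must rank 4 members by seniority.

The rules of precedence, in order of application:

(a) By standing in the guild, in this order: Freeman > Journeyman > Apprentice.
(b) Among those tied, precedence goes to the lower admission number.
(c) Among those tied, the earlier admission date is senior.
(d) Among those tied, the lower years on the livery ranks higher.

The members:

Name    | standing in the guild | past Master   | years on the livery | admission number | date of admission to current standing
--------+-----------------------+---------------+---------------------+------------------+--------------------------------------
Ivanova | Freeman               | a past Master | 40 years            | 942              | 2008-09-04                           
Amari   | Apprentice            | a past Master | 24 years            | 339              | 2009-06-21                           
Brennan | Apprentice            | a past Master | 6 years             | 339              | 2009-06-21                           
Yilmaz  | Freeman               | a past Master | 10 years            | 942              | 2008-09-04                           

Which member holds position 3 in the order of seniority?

By standing in the guild: Yilmaz and Ivanova (Freeman); then Brennan and Amari (Apprentice).
Yilmaz and Ivanova both have admission number 942, so the next rule applies.
Yilmaz and Ivanova both have date of admission to current standing 2008-09-04, so the next rule applies.
Among Yilmaz and Ivanova, by years on the livery (lower first): Yilmaz (10 years) before Ivanova (40 years).
Brennan and Amari both have admission number 339, so the next rule applies.
Brennan and Amari both have date of admission to current standing 2009-06-21, so the next rule applies.
Among Brennan and Amari, by years on the livery (lower first): Brennan (6 years) before Amari (24 years).
Order: Yilmaz, Ivanova, Brennan, Amari.

Brennan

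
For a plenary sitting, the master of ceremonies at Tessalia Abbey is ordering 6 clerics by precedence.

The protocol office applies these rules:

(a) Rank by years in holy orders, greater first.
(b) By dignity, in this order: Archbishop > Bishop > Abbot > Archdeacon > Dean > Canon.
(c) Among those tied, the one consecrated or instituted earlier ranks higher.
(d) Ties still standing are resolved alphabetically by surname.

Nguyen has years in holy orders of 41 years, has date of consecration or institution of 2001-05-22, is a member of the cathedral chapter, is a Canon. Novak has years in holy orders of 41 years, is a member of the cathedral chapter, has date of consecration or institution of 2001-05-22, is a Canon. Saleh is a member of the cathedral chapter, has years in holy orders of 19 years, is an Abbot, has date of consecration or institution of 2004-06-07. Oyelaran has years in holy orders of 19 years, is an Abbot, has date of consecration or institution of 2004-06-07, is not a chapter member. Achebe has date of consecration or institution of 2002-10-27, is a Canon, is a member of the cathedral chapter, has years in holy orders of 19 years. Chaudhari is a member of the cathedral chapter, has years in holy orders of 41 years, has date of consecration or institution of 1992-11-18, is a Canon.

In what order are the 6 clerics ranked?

By years in holy orders (higher first): Chaudhari, Nguyen and Novak (each 41 years); then Oyelaran, Saleh and Achebe (each 19 years).
Chaudhari, Nguyen and Novak are each Canon, so the next rule applies.
Among Chaudhari, Nguyen and Novak, by date of consecration or institution (earlier first): Chaudhari (1992-11-18) before Nguyen and Novak (2001-05-22).
Among Nguyen and Novak, alphabetically by surname: Nguyen before Novak.
Among Oyelaran, Saleh and Achebe, by dignity: Oyelaran and Saleh (Abbot) before Achebe (Canon).
Oyelaran and Saleh both have date of consecration or institution 2004-06-07, so the next rule applies.
Among Oyelaran and Saleh, alphabetically by surname: Oyelaran before Saleh.
Full order: Chaudhari, Nguyen, Novak, Oyelaran, Saleh, Achebe.

Chaudhari, Nguyen, Novak, Oyelaran, Saleh, Achebe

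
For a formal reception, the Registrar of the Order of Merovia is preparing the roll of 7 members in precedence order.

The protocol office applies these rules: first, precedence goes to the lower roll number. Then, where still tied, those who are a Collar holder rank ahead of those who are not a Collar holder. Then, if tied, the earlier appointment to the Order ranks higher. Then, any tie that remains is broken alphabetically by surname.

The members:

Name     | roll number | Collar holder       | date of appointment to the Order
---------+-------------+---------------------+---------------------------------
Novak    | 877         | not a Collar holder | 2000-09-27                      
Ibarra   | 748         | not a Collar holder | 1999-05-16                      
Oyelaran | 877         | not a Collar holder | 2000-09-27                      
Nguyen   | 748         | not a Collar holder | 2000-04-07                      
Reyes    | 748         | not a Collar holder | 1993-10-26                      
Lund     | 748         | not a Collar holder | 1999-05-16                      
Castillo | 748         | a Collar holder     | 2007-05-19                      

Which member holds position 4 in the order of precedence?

By roll number (lower first): Castillo, Reyes, Ibarra, Lund and Nguyen (each 748); then Novak and Oyelaran (both 877).
Among Castillo, Reyes, Ibarra, Lund and Nguyen, a Collar holder before not a Collar holder: Castillo (a Collar holder) before Reyes, Ibarra, Lund and Nguyen (not a Collar holder).
Among Reyes, Ibarra, Lund and Nguyen, by date of appointment to the Order (earlier first): Reyes (1993-10-26) before Ibarra and Lund (1999-05-16) before Nguyen (2000-04-07).
Among Ibarra and Lund, alphabetically by surname: Ibarra before Lund.
Novak and Oyelaran are each not a Collar holder, so the next rule applies.
Novak and Oyelaran both have date of appointment to the Order 2000-09-27, so the next rule applies.
Among Novak and Oyelaran, alphabetically by surname: Novak before Oyelaran.
Order: Castillo, Reyes, Ibarra, Lund, Nguyen, Novak, Oyelaran.

Lund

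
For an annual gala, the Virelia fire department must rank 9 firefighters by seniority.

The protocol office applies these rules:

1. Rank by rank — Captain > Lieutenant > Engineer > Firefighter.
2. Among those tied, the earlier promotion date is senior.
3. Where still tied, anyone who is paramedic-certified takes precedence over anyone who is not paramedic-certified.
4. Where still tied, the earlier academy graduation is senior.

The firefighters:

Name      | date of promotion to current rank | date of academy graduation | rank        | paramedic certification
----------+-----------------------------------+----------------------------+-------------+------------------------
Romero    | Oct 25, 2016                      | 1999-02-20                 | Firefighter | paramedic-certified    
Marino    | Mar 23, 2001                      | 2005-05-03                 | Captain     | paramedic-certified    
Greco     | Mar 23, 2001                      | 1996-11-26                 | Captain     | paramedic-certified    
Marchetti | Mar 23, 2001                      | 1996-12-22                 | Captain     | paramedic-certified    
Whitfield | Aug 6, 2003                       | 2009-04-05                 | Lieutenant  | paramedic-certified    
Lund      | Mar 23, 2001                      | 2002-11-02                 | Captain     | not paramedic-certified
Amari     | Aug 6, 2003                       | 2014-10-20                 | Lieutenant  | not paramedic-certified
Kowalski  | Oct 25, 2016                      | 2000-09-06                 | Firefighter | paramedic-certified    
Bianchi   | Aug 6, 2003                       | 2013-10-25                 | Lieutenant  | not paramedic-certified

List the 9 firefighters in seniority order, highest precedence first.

By rank: Greco, Marchetti, Marino and Lund (Captain); then Whitfield, Bianchi and Amari (Lieutenant); then Romero and Kowalski (Firefighter).
Greco, Marchetti, Marino and Lund all have date of promotion to current rank Mar 23, 2001, so the next rule applies.
Among Greco, Marchetti, Marino and Lund, paramedic-certified before not paramedic-certified: Greco, Marchetti and Marino (paramedic-certified) before Lund (not paramedic-certified).
Among Greco, Marchetti and Marino, by date of academy graduation (earlier first): Greco (1996-11-26) before Marchetti (1996-12-22) before Marino (2005-05-03).
Whitfield, Bianchi and Amari all have date of promotion to current rank Aug 6, 2003, so the next rule applies.
Among Whitfield, Bianchi and Amari, paramedic-certified before not paramedic-certified: Whitfield (paramedic-certified) before Bianchi and Amari (not paramedic-certified).
Among Bianchi and Amari, by date of academy graduation (earlier first): Bianchi (2013-10-25) before Amari (2014-10-20).
Romero and Kowalski both have date of promotion to current rank Oct 25, 2016, so the next rule applies.
Romero and Kowalski are each paramedic-certified, so the next rule applies.
Among Romero and Kowalski, by date of academy graduation (earlier first): Romero (1999-02-20) before Kowalski (2000-09-06).
Full order: Greco, Marchetti, Marino, Lund, Whitfield, Bianchi, Amari, Romero, Kowalski.

Greco, Marchetti, Marino, Lund, Whitfield, Bianchi, Amari, Romero, Kowalski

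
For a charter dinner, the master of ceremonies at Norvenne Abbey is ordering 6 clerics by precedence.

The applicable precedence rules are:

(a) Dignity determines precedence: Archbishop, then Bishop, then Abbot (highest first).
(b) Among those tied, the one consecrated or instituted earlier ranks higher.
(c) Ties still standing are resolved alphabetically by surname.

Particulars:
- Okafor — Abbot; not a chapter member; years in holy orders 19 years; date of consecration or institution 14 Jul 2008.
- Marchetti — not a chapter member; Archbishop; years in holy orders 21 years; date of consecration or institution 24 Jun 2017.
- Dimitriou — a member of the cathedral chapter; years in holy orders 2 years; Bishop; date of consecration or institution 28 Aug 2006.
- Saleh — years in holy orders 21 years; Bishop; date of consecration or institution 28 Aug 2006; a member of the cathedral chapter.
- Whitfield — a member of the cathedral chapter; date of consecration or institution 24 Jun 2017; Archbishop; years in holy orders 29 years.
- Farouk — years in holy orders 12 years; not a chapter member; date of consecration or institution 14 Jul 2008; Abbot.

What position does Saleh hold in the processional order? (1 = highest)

By dignity: Marchetti and Whitfield (Archbishop); then Dimitriou and Saleh (Bishop); then Farouk and Okafor (Abbot).
Marchetti and Whitfield both have date of consecration or institution 24 Jun 2017, so the next rule applies.
Among Marchetti and Whitfield, alphabetically by surname: Marchetti before Whitfield.
Dimitriou and Saleh both have date of consecration or institution 28 Aug 2006, so the next rule applies.
Among Dimitriou and Saleh, alphabetically by surname: Dimitriou before Saleh.
Farouk and Okafor both have date of consecration or institution 14 Jul 2008, so the next rule applies.
Among Farouk and Okafor, alphabetically by surname: Farouk before Okafor.
Order: Marchetti, Whitfield, Dimitriou, Saleh, Farouk, Okafor. So position 4.

4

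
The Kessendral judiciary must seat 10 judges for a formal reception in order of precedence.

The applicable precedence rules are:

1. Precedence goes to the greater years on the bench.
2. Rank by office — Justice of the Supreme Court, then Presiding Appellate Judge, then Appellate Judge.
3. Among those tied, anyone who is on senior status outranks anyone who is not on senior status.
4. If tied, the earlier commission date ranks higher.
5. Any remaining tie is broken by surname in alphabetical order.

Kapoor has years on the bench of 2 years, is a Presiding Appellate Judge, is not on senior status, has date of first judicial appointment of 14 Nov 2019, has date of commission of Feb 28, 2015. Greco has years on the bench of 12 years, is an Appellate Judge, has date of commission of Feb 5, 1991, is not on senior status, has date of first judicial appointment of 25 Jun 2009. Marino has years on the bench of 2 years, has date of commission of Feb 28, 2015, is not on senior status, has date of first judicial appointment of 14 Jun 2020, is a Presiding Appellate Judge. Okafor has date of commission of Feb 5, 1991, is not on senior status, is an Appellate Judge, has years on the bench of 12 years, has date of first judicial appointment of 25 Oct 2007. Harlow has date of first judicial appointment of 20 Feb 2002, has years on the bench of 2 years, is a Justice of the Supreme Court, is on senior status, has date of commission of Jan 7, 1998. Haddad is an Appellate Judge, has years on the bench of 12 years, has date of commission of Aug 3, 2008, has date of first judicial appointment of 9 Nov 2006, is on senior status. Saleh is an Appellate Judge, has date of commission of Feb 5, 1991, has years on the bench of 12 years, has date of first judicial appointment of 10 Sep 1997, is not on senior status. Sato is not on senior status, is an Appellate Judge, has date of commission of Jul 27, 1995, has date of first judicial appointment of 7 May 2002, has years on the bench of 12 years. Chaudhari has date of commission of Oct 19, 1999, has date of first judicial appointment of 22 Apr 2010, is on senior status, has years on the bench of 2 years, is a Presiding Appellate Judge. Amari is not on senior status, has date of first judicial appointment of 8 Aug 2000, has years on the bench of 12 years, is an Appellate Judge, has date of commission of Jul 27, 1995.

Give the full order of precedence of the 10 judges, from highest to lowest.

Haddad, Greco, Okafor, Saleh, Amari, Sato, Harlow, Chaudhari, Kapoor, Marino

By years on the bench (higher first): Haddad, Greco, Okafor, Saleh, Amari and Sato (each 12 years); then Harlow, Chaudhari, Kapoor and Marino (each 2 years).
Haddad, Greco, Okafor, Saleh, Amari and Sato are each Appellate Judge, so the next rule applies.
Among Haddad, Greco, Okafor, Saleh, Amari and Sato, on senior status before not on senior status: Haddad (on senior status) before Greco, Okafor, Saleh, Amari and Sato (not on senior status).
Among Greco, Okafor, Saleh, Amari and Sato, by date of commission (earlier first): Greco, Okafor and Saleh (Feb 5, 1991) before Amari and Sato (Jul 27, 1995).
Among Greco, Okafor and Saleh, alphabetically by surname: Greco before Okafor before Saleh.
Among Amari and Sato, alphabetically by surname: Amari before Sato.
Among Harlow, Chaudhari, Kapoor and Marino, by office: Harlow (Justice of the Supreme Court) before Chaudhari, Kapoor and Marino (Presiding Appellate Judge).
Among Chaudhari, Kapoor and Marino, on senior status before not on senior status: Chaudhari (on senior status) before Kapoor and Marino (not on senior status).
Kapoor and Marino both have date of commission Feb 28, 2015, so the next rule applies.
Among Kapoor and Marino, alphabetically by surname: Kapoor before Marino.
Full order: Haddad, Greco, Okafor, Saleh, Amari, Sato, Harlow, Chaudhari, Kapoor, Marino.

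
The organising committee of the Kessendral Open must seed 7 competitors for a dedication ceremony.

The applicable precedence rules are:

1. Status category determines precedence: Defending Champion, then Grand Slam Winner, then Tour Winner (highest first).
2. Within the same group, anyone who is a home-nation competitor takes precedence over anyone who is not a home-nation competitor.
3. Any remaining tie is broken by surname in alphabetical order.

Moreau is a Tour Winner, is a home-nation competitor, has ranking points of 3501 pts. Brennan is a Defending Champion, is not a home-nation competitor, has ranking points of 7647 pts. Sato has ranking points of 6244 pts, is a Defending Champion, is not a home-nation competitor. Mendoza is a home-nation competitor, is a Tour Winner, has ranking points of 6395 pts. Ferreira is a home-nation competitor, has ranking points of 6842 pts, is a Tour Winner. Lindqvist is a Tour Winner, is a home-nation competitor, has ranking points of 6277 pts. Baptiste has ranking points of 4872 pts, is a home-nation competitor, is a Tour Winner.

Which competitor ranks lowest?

Moreau

By status category: Brennan and Sato (Defending Champion); then Baptiste, Ferreira, Lindqvist, Mendoza and Moreau (Tour Winner).
Brennan and Sato are each not a home-nation competitor, so the next rule applies.
Among Brennan and Sato, alphabetically by surname: Brennan before Sato.
Baptiste, Ferreira, Lindqvist, Mendoza and Moreau are each a home-nation competitor, so the next rule applies.
Among Baptiste, Ferreira, Lindqvist, Mendoza and Moreau, alphabetically by surname: Baptiste before Ferreira before Lindqvist before Mendoza before Moreau.
Order: Brennan, Sato, Baptiste, Ferreira, Lindqvist, Mendoza, Moreau.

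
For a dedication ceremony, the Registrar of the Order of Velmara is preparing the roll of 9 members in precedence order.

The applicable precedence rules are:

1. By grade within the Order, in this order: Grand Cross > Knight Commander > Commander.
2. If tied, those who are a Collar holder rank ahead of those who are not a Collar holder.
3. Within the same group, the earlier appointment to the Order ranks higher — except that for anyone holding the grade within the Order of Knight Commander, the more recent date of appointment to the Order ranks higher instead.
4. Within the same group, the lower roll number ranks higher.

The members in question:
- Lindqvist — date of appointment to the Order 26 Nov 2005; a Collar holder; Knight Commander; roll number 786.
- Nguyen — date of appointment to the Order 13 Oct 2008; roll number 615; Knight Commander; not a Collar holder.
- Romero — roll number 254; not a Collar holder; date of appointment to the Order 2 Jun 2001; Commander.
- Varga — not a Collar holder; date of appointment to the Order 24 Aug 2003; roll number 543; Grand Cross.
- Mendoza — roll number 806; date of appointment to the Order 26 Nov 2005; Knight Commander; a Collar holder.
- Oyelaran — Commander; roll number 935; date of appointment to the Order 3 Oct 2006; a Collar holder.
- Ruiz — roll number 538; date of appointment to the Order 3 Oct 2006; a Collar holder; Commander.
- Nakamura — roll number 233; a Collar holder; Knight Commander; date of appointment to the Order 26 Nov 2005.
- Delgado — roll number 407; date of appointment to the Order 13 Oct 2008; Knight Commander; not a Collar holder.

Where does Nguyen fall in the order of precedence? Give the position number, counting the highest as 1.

By grade within the Order: Varga (Grand Cross); then Nakamura, Lindqvist, Mendoza, Delgado and Nguyen (Knight Commander); then Ruiz, Oyelaran and Romero (Commander).
Among Nakamura, Lindqvist, Mendoza, Delgado and Nguyen, a Collar holder before not a Collar holder: Nakamura, Lindqvist and Mendoza (a Collar holder) before Delgado and Nguyen (not a Collar holder).
Nakamura, Lindqvist and Mendoza all have date of appointment to the Order 26 Nov 2005, so the next rule applies.
Among Nakamura, Lindqvist and Mendoza, by roll number (lower first): Nakamura (233) before Lindqvist (786) before Mendoza (806).
Delgado and Nguyen both have date of appointment to the Order 13 Oct 2008, so the next rule applies.
Among Delgado and Nguyen, by roll number (lower first): Delgado (407) before Nguyen (615).
Among Ruiz, Oyelaran and Romero, a Collar holder before not a Collar holder: Ruiz and Oyelaran (a Collar holder) before Romero (not a Collar holder).
Ruiz and Oyelaran both have date of appointment to the Order 3 Oct 2006, so the next rule applies.
Among Ruiz and Oyelaran, by roll number (lower first): Ruiz (538) before Oyelaran (935).
Order: Varga, Nakamura, Lindqvist, Mendoza, Delgado, Nguyen, Ruiz, Oyelaran, Romero. So position 6.

6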